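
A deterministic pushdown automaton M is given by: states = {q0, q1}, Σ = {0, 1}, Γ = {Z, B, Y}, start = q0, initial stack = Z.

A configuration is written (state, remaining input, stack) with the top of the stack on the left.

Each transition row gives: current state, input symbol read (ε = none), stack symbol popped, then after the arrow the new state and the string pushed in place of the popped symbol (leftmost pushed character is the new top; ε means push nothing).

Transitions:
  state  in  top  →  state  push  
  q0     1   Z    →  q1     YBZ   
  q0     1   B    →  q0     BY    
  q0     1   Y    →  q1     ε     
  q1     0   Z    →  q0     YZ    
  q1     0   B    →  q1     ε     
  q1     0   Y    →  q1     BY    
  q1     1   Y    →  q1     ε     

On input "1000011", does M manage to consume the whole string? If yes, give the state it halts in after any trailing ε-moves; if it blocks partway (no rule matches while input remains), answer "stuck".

(q0, 1000011, Z)
  read 1, top Z: go to q1, push YBZ → (q1, 000011, YBZ)
  read 0, top Y: go to q1, push BY → (q1, 00011, BYBZ)
  read 0, top B: go to q1, push ε → (q1, 0011, YBZ)
  read 0, top Y: go to q1, push BY → (q1, 011, BYBZ)
  read 0, top B: go to q1, push ε → (q1, 11, YBZ)
  read 1, top Y: go to q1, push ε → (q1, 1, BZ)
No transition for (q1, 1, top B); M blocks with input 1 remaining.

stuck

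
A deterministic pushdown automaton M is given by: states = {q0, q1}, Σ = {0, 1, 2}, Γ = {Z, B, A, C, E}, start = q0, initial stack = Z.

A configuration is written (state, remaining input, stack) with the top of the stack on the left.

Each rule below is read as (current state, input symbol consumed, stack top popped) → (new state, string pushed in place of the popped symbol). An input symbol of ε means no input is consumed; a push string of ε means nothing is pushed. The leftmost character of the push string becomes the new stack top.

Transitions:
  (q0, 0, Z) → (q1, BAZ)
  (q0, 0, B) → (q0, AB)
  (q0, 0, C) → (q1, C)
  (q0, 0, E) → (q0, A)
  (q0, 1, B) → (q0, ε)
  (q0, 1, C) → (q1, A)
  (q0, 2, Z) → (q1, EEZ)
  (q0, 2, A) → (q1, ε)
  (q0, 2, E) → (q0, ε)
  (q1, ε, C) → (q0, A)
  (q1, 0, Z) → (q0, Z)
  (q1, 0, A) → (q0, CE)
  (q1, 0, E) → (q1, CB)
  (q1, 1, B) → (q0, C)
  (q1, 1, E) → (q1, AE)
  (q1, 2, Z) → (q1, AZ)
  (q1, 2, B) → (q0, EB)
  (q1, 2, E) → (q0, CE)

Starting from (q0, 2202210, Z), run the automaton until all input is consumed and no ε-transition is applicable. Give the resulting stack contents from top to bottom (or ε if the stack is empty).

CEEEZ

(q0, 2202210, Z)
  read 2, top Z: go to q1, push EEZ → (q1, 202210, EEZ)
  read 2, top E: go to q0, push CE → (q0, 02210, CEEZ)
  read 0, top C: go to q1, push C → (q1, 2210, CEEZ)
  ε-move, top C: go to q0, push A → (q0, 2210, AEEZ)
  read 2, top A: go to q1, push ε → (q1, 210, EEZ)
  read 2, top E: go to q0, push CE → (q0, 10, CEEZ)
  read 1, top C: go to q1, push A → (q1, 0, AEEZ)
  read 0, top A: go to q0, push CE → (q0, ε, CEEEZ)
All input consumed in state q0 with stack CEEEZ.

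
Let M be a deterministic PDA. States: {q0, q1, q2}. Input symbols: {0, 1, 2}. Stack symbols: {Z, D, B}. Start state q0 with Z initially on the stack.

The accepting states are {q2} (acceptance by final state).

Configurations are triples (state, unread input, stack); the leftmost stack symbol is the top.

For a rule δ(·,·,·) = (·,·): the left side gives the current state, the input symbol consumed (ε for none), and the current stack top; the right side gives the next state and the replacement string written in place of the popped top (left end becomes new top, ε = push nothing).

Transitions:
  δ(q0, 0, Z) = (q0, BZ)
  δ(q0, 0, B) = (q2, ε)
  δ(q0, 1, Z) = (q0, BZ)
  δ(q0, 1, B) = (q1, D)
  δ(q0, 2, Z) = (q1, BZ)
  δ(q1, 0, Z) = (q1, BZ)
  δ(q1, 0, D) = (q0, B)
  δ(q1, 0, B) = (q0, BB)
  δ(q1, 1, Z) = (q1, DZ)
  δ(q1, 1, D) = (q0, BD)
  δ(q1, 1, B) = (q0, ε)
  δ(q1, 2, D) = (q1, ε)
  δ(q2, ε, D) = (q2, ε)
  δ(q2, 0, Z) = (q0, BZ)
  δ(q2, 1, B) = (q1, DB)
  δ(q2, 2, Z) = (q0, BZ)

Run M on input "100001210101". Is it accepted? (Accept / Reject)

Reject

(q0, 100001210101, Z)
  read 1, top Z: go to q0, push BZ → (q0, 00001210101, BZ)
  read 0, top B: go to q2, push ε → (q2, 0001210101, Z)
  read 0, top Z: go to q0, push BZ → (q0, 001210101, BZ)
  read 0, top B: go to q2, push ε → (q2, 01210101, Z)
  read 0, top Z: go to q0, push BZ → (q0, 1210101, BZ)
  read 1, top B: go to q1, push D → (q1, 210101, DZ)
  read 2, top D: go to q1, push ε → (q1, 10101, Z)
  read 1, top Z: go to q1, push DZ → (q1, 0101, DZ)
  read 0, top D: go to q0, push B → (q0, 101, BZ)
  read 1, top B: go to q1, push D → (q1, 01, DZ)
  read 0, top D: go to q0, push B → (q0, 1, BZ)
  read 1, top B: go to q1, push D → (q1, ε, DZ)
All input consumed; state q1 ∉ F and no further ε-move applies.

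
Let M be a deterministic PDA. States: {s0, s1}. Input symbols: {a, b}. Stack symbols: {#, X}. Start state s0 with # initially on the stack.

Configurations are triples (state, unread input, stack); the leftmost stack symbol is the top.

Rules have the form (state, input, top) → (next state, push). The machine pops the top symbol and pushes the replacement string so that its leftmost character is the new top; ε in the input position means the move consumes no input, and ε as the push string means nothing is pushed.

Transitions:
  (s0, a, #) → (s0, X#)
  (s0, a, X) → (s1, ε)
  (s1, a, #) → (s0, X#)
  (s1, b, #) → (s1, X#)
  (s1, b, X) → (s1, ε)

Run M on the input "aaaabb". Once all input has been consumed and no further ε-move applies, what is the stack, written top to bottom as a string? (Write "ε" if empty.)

(s0, aaaabb, #)
  read a, top #: go to s0, push X# → (s0, aaabb, X#)
  read a, top X: go to s1, push ε → (s1, aabb, #)
  read a, top #: go to s0, push X# → (s0, abb, X#)
  read a, top X: go to s1, push ε → (s1, bb, #)
  read b, top #: go to s1, push X# → (s1, b, X#)
  read b, top X: go to s1, push ε → (s1, ε, #)
All input consumed in state s1 with stack #.

#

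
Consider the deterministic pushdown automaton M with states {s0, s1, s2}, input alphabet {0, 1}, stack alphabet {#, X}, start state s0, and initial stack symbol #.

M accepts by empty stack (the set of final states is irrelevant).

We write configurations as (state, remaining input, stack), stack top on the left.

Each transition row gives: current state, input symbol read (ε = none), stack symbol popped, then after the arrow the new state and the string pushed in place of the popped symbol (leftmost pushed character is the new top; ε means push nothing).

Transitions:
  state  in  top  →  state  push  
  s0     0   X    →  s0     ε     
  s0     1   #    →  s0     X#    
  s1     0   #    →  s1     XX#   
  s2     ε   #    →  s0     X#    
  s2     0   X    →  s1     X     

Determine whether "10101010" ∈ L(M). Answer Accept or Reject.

Reject

(s0, 10101010, #)
  read 1, top #: go to s0, push X# → (s0, 0101010, X#)
  read 0, top X: go to s0, push ε → (s0, 101010, #)
  read 1, top #: go to s0, push X# → (s0, 01010, X#)
  read 0, top X: go to s0, push ε → (s0, 1010, #)
  read 1, top #: go to s0, push X# → (s0, 010, X#)
  read 0, top X: go to s0, push ε → (s0, 10, #)
  read 1, top #: go to s0, push X# → (s0, 0, X#)
  read 0, top X: go to s0, push ε → (s0, ε, #)
All input consumed; stack is #, not empty, and no further ε-move applies.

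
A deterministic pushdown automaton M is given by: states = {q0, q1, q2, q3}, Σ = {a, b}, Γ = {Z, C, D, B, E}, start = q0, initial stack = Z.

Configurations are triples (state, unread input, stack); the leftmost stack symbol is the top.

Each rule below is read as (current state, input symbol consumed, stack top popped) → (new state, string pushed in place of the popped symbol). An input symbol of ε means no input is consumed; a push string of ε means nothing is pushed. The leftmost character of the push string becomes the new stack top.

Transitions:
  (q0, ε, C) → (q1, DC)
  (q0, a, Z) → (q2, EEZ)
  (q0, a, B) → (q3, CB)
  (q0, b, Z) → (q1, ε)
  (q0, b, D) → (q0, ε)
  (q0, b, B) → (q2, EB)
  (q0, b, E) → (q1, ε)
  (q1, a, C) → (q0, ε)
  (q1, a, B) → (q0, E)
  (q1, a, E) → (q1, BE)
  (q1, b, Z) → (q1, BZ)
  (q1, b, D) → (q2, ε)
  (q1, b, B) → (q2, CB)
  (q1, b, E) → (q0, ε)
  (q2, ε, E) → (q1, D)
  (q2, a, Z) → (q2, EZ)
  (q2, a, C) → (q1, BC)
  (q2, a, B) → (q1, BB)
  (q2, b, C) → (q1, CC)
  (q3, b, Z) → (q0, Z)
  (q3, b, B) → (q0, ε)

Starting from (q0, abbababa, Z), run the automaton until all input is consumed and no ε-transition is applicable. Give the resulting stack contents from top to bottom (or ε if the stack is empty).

DZ

(q0, abbababa, Z) ⊢ (q2, bbababa, EEZ) ⊢ (q1, bbababa, DEZ) ⊢ (q2, bababa, EZ) ⊢ (q1, bababa, DZ) ⊢ (q2, ababa, Z) ⊢ (q2, baba, EZ) ⊢ (q1, baba, DZ) ⊢ (q2, aba, Z) ⊢ (q2, ba, EZ) ⊢ (q1, ba, DZ) ⊢ (q2, a, Z) ⊢ (q2, ε, EZ) ⊢ (q1, ε, DZ)
All input consumed in state q1 with stack DZ.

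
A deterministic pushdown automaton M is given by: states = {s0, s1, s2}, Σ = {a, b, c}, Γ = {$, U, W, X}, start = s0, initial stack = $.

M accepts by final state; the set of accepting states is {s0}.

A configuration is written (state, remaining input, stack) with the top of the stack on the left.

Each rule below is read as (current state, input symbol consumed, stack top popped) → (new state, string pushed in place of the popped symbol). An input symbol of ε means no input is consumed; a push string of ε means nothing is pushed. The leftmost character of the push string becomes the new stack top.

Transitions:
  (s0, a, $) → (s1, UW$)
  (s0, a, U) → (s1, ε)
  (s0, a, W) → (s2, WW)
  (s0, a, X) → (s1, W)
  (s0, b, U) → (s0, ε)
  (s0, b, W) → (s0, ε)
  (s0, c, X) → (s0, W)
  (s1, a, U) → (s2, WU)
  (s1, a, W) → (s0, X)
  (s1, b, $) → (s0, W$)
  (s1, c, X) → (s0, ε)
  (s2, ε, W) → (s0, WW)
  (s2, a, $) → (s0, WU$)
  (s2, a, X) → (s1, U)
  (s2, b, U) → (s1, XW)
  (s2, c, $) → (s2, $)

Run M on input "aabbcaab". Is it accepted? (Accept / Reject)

(s0, aabbcaab, $) ⊢ (s1, abbcaab, UW$) ⊢ (s2, bbcaab, WUW$) ⊢ (s0, bbcaab, WWUW$) ⊢ (s0, bcaab, WUW$) ⊢ (s0, caab, UW$)
No transition applies at (s0, caab, UW$); input not fully consumed.

Reject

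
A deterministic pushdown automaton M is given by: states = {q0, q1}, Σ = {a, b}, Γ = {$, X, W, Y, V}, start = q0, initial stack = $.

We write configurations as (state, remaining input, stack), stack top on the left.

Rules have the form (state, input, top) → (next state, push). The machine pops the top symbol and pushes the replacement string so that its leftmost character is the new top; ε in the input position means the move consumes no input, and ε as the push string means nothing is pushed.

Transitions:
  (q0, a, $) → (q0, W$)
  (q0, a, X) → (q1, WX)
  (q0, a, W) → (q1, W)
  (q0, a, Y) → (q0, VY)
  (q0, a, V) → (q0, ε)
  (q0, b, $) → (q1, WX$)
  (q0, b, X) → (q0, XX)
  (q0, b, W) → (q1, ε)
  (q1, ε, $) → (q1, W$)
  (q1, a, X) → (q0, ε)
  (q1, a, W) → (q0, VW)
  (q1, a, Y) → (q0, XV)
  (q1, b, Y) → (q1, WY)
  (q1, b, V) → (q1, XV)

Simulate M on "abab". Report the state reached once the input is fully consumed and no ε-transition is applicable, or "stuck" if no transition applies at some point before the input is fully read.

(q0, abab, $)
  read a, top $: go to q0, push W$ → (q0, bab, W$)
  read b, top W: go to q1, push ε → (q1, ab, $)
  ε-move, top $: go to q1, push W$ → (q1, ab, W$)
  read a, top W: go to q0, push VW → (q0, b, VW$)
No transition for (q0, b, top V); M blocks with input b remaining.

stuck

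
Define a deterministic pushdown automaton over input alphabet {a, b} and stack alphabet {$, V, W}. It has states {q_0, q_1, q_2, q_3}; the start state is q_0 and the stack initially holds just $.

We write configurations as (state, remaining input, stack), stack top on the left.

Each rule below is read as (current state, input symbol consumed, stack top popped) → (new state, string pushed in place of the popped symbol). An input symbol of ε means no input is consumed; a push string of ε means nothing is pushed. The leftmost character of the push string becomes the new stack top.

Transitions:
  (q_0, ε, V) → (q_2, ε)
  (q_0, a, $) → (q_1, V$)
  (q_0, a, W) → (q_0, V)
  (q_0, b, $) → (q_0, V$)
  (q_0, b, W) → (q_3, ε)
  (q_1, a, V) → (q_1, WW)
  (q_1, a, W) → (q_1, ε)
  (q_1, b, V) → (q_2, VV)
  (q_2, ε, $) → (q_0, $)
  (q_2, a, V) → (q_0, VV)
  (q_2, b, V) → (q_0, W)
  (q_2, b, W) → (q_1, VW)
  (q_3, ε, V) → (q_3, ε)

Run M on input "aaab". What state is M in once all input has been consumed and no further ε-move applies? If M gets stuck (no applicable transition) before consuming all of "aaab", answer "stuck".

(q_0, aaab, $)
  read a, top $: go to q_1, push V$ → (q_1, aab, V$)
  read a, top V: go to q_1, push WW → (q_1, ab, WW$)
  read a, top W: go to q_1, push ε → (q_1, b, W$)
No transition for (q_1, b, top W); M blocks with input b remaining.

stuck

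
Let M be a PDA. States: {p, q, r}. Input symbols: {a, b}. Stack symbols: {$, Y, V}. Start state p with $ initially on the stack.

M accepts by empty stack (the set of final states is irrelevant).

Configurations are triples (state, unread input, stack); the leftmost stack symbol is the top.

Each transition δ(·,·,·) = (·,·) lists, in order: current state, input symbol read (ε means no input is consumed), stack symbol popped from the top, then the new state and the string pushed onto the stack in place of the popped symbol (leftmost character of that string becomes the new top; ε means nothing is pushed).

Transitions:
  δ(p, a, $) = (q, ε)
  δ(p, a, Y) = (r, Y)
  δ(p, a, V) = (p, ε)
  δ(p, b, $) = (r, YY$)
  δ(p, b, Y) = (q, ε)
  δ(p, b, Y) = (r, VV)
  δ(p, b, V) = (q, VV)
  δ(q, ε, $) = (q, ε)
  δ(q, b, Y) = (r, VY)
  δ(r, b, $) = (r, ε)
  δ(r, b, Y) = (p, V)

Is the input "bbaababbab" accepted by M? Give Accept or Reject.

One accepting computation: (p, bbaababbab, $) ⊢ (r, baababbab, YY$) ⊢ (p, aababbab, VY$) ⊢ (p, ababbab, Y$) ⊢ (r, babbab, Y$) ⊢ (p, abbab, V$) ⊢ (p, bbab, $) ⊢ (r, bab, YY$) ⊢ (p, ab, VY$) ⊢ (p, b, Y$) ⊢ (q, ε, $) ⊢ (q, ε, ε)
All input consumed and the stack is empty.

Accept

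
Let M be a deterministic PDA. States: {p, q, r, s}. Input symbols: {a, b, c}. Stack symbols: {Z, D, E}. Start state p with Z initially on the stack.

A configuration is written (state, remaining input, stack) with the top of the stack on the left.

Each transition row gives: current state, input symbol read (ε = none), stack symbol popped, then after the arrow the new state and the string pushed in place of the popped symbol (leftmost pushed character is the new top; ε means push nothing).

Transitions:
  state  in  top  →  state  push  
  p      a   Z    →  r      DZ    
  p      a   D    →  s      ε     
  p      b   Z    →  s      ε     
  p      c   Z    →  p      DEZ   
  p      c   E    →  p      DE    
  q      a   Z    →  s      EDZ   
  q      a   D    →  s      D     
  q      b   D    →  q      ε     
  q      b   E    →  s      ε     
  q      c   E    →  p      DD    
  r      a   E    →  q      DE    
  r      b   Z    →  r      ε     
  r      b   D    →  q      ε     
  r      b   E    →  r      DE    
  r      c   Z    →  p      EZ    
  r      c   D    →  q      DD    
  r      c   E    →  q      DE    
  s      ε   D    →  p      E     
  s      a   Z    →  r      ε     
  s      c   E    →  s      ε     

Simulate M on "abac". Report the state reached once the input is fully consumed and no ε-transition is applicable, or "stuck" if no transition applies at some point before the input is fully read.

(p, abac, Z) ⊢ (r, bac, DZ) ⊢ (q, ac, Z) ⊢ (s, c, EDZ) ⊢ (s, ε, DZ) ⊢ (p, ε, EZ)
All input consumed; M is in state p.

p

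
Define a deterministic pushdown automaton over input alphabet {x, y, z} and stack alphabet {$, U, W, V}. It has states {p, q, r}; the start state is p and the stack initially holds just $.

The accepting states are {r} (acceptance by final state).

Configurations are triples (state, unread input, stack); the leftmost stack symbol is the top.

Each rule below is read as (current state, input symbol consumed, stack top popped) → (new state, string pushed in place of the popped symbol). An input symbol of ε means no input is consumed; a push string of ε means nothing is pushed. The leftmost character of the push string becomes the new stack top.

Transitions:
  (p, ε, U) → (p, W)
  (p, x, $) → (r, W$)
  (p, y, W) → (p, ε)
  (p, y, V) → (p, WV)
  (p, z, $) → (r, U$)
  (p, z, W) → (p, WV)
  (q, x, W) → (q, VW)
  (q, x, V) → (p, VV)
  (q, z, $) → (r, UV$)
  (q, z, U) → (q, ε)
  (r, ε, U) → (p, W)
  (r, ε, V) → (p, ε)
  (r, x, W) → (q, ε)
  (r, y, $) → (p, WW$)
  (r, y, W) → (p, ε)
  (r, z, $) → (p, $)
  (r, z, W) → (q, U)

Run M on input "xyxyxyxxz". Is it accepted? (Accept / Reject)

(p, xyxyxyxxz, $) ⊢ (r, yxyxyxxz, W$) ⊢ (p, xyxyxxz, $) ⊢ (r, yxyxxz, W$) ⊢ (p, xyxxz, $) ⊢ (r, yxxz, W$) ⊢ (p, xxz, $) ⊢ (r, xz, W$) ⊢ (q, z, $) ⊢ (r, ε, UV$)
All input consumed; state r ∈ F.

Accept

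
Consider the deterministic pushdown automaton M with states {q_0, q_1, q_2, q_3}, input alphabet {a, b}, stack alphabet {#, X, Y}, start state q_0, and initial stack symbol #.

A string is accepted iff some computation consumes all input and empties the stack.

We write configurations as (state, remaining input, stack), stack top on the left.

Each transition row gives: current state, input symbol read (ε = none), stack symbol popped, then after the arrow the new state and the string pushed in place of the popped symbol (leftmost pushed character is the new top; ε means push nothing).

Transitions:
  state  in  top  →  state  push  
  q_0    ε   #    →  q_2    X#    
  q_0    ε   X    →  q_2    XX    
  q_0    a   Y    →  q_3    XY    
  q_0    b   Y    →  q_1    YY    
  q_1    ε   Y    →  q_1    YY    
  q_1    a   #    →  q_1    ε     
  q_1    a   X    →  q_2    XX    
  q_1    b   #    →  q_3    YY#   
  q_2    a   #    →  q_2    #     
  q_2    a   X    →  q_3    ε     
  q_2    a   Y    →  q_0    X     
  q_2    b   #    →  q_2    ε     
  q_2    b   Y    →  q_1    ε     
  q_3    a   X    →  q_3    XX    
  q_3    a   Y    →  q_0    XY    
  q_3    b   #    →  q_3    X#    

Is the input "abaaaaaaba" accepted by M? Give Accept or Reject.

Reject

(q_0, abaaaaaaba, #)
  ε-move, top #: go to q_2, push X# → (q_2, abaaaaaaba, X#)
  read a, top X: go to q_3, push ε → (q_3, baaaaaaba, #)
  read b, top #: go to q_3, push X# → (q_3, aaaaaaba, X#)
  read a, top X: go to q_3, push XX → (q_3, aaaaaba, XX#)
  read a, top X: go to q_3, push XX → (q_3, aaaaba, XXX#)
  read a, top X: go to q_3, push XX → (q_3, aaaba, XXXX#)
  read a, top X: go to q_3, push XX → (q_3, aaba, XXXXX#)
  read a, top X: go to q_3, push XX → (q_3, aba, XXXXXX#)
  read a, top X: go to q_3, push XX → (q_3, ba, XXXXXXX#)
No transition applies at (q_3, ba, XXXXXXX#); input not fully consumed.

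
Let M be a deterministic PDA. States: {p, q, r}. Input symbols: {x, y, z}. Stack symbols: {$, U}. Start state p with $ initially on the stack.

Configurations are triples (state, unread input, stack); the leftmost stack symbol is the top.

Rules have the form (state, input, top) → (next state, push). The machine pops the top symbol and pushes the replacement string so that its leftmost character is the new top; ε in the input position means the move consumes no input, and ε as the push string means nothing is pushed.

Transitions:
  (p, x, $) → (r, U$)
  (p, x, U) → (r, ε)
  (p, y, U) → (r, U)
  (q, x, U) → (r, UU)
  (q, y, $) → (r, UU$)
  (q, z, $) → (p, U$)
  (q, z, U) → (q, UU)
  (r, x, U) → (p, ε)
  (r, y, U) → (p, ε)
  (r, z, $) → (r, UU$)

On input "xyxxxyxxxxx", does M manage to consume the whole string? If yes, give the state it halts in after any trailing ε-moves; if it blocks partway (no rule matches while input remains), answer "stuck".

(p, xyxxxyxxxxx, $)
  read x, top $: go to r, push U$ → (r, yxxxyxxxxx, U$)
  read y, top U: go to p, push ε → (p, xxxyxxxxx, $)
  read x, top $: go to r, push U$ → (r, xxyxxxxx, U$)
  read x, top U: go to p, push ε → (p, xyxxxxx, $)
  read x, top $: go to r, push U$ → (r, yxxxxx, U$)
  read y, top U: go to p, push ε → (p, xxxxx, $)
  read x, top $: go to r, push U$ → (r, xxxx, U$)
  read x, top U: go to p, push ε → (p, xxx, $)
  read x, top $: go to r, push U$ → (r, xx, U$)
  read x, top U: go to p, push ε → (p, x, $)
  read x, top $: go to r, push U$ → (r, ε, U$)
All input consumed; M is in state r.

r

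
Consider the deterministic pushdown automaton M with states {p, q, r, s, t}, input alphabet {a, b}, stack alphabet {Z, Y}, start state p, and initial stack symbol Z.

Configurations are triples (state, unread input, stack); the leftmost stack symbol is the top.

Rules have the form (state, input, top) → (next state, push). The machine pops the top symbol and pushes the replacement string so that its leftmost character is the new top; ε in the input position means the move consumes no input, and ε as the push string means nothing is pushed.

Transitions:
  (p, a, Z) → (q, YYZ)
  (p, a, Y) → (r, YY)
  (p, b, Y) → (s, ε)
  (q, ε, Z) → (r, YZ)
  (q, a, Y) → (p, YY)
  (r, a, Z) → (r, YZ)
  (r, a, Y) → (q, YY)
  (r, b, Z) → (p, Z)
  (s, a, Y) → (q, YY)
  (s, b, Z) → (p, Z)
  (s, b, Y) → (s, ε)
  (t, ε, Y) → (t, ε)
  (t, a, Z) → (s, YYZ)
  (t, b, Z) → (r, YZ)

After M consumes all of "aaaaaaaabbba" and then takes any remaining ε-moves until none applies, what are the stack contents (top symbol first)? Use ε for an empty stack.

(p, aaaaaaaabbba, Z)
  read a, top Z: go to q, push YYZ → (q, aaaaaaabbba, YYZ)
  read a, top Y: go to p, push YY → (p, aaaaaabbba, YYYZ)
  read a, top Y: go to r, push YY → (r, aaaaabbba, YYYYZ)
  read a, top Y: go to q, push YY → (q, aaaabbba, YYYYYZ)
  read a, top Y: go to p, push YY → (p, aaabbba, YYYYYYZ)
  read a, top Y: go to r, push YY → (r, aabbba, YYYYYYYZ)
  read a, top Y: go to q, push YY → (q, abbba, YYYYYYYYZ)
  read a, top Y: go to p, push YY → (p, bbba, YYYYYYYYYZ)
  read b, top Y: go to s, push ε → (s, bba, YYYYYYYYZ)
  read b, top Y: go to s, push ε → (s, ba, YYYYYYYZ)
  read b, top Y: go to s, push ε → (s, a, YYYYYYZ)
  read a, top Y: go to q, push YY → (q, ε, YYYYYYYZ)
All input consumed in state q with stack YYYYYYYZ.

YYYYYYYZ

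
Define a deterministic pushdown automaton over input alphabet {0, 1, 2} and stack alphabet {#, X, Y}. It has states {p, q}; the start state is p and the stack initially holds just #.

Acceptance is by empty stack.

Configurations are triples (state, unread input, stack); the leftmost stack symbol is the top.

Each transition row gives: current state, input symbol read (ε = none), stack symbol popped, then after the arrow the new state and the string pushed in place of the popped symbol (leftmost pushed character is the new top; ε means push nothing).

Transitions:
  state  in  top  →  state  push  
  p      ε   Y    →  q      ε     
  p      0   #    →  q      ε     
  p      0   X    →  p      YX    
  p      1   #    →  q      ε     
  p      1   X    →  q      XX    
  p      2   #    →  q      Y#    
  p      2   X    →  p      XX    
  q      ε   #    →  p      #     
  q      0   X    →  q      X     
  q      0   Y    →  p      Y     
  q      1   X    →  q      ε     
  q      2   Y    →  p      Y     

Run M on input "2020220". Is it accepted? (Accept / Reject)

(p, 2020220, #) ⊢ (q, 020220, Y#) ⊢ (p, 20220, Y#) ⊢ (q, 20220, #) ⊢ (p, 20220, #) ⊢ (q, 0220, Y#) ⊢ (p, 220, Y#) ⊢ (q, 220, #) ⊢ (p, 220, #) ⊢ (q, 20, Y#) ⊢ (p, 0, Y#) ⊢ (q, 0, #) ⊢ (p, 0, #) ⊢ (q, ε, ε)
All input consumed and the stack is empty.

Accept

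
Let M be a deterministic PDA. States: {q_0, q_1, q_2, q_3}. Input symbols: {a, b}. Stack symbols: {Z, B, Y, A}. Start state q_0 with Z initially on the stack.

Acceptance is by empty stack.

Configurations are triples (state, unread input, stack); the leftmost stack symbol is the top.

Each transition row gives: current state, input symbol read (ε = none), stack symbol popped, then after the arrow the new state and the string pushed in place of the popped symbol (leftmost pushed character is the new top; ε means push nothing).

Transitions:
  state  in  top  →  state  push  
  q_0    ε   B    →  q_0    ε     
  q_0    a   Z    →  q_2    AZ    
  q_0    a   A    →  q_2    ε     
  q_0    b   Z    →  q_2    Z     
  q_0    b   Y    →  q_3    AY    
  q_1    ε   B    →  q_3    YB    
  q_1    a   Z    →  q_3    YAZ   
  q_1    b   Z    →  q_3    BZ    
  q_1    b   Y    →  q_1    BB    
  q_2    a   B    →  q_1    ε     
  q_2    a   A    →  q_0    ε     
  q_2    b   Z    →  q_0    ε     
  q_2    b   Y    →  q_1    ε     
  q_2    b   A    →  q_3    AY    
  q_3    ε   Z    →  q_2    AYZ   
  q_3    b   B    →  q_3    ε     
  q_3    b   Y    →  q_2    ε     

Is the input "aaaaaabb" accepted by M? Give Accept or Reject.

(q_0, aaaaaabb, Z)
  read a, top Z: go to q_2, push AZ → (q_2, aaaaabb, AZ)
  read a, top A: go to q_0, push ε → (q_0, aaaabb, Z)
  read a, top Z: go to q_2, push AZ → (q_2, aaabb, AZ)
  read a, top A: go to q_0, push ε → (q_0, aabb, Z)
  read a, top Z: go to q_2, push AZ → (q_2, abb, AZ)
  read a, top A: go to q_0, push ε → (q_0, bb, Z)
  read b, top Z: go to q_2, push Z → (q_2, b, Z)
  read b, top Z: go to q_0, push ε → (q_0, ε, ε)
All input consumed and the stack is empty.

Accept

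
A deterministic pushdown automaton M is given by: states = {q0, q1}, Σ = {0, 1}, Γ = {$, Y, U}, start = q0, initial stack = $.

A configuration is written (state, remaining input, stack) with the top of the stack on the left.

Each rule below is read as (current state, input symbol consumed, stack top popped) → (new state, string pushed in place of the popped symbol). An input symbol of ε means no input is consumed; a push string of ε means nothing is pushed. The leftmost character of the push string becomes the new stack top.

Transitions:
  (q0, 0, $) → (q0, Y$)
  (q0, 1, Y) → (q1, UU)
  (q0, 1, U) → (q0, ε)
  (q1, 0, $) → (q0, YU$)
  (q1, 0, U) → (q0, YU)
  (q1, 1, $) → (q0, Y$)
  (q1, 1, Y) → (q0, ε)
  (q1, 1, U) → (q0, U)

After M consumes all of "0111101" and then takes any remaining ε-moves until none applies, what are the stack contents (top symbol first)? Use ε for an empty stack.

(q0, 0111101, $)
  read 0, top $: go to q0, push Y$ → (q0, 111101, Y$)
  read 1, top Y: go to q1, push UU → (q1, 11101, UU$)
  read 1, top U: go to q0, push U → (q0, 1101, UU$)
  read 1, top U: go to q0, push ε → (q0, 101, U$)
  read 1, top U: go to q0, push ε → (q0, 01, $)
  read 0, top $: go to q0, push Y$ → (q0, 1, Y$)
  read 1, top Y: go to q1, push UU → (q1, ε, UU$)
All input consumed in state q1 with stack UU$.

UU$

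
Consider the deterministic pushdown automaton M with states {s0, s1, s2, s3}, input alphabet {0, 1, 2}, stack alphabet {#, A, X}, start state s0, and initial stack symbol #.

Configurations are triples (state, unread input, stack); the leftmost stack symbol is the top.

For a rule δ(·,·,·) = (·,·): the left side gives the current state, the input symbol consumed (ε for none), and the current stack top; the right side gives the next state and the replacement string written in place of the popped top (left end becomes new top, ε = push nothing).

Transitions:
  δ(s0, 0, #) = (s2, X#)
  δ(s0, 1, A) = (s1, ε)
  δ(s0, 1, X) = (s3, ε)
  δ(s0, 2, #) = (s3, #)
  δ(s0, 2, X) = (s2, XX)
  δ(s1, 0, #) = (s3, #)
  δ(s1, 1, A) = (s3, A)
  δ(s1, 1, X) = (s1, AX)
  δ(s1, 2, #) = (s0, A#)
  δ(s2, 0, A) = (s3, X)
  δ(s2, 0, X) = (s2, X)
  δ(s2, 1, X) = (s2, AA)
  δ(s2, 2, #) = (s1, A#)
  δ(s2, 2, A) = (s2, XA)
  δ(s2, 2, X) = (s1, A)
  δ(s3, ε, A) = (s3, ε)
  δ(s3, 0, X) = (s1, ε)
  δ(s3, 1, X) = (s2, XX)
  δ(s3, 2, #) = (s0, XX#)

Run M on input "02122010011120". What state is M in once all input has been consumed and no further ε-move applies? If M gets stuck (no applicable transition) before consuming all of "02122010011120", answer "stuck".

s2

(s0, 02122010011120, #)
  read 0, top #: go to s2, push X# → (s2, 2122010011120, X#)
  read 2, top X: go to s1, push A → (s1, 122010011120, A#)
  read 1, top A: go to s3, push A → (s3, 22010011120, A#)
  ε-move, top A: go to s3, push ε → (s3, 22010011120, #)
  read 2, top #: go to s0, push XX# → (s0, 2010011120, XX#)
  read 2, top X: go to s2, push XX → (s2, 010011120, XXX#)
  read 0, top X: go to s2, push X → (s2, 10011120, XXX#)
  read 1, top X: go to s2, push AA → (s2, 0011120, AAXX#)
  read 0, top A: go to s3, push X → (s3, 011120, XAXX#)
  read 0, top X: go to s1, push ε → (s1, 11120, AXX#)
  read 1, top A: go to s3, push A → (s3, 1120, AXX#)
  ε-move, top A: go to s3, push ε → (s3, 1120, XX#)
  read 1, top X: go to s2, push XX → (s2, 120, XXX#)
  read 1, top X: go to s2, push AA → (s2, 20, AAXX#)
  read 2, top A: go to s2, push XA → (s2, 0, XAAXX#)
  read 0, top X: go to s2, push X → (s2, ε, XAAXX#)
All input consumed; M is in state s2.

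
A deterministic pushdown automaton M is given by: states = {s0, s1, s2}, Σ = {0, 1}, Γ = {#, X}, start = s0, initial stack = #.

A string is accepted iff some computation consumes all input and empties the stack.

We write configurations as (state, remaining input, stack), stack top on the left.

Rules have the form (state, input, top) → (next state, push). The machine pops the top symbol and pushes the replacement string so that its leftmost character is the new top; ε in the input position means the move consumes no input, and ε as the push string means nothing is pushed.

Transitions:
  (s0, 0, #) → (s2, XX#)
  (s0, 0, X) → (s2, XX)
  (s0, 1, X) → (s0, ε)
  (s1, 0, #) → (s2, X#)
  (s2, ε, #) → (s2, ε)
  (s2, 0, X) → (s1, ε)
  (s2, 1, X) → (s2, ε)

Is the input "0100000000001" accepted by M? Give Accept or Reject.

(s0, 0100000000001, #) ⊢ (s2, 100000000001, XX#) ⊢ (s2, 00000000001, X#) ⊢ (s1, 0000000001, #) ⊢ (s2, 000000001, X#) ⊢ (s1, 00000001, #) ⊢ (s2, 0000001, X#) ⊢ (s1, 000001, #) ⊢ (s2, 00001, X#) ⊢ (s1, 0001, #) ⊢ (s2, 001, X#) ⊢ (s1, 01, #) ⊢ (s2, 1, X#) ⊢ (s2, ε, #) ⊢ (s2, ε, ε)
All input consumed and the stack is empty.

Accept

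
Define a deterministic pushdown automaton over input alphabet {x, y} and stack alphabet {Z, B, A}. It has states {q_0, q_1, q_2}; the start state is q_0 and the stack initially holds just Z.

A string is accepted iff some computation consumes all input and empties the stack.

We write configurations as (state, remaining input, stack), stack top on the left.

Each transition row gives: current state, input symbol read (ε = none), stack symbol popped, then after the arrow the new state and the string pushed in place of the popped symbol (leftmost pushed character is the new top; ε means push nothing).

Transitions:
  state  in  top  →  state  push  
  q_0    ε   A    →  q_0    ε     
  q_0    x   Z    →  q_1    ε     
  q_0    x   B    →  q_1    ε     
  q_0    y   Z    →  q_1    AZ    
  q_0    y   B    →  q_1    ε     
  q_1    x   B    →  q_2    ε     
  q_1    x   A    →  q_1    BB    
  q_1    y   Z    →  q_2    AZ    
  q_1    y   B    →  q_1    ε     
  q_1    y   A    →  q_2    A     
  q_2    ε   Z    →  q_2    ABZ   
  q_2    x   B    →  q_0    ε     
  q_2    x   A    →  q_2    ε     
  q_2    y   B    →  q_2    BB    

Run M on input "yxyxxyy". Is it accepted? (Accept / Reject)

(q_0, yxyxxyy, Z)
  read y, top Z: go to q_1, push AZ → (q_1, xyxxyy, AZ)
  read x, top A: go to q_1, push BB → (q_1, yxxyy, BBZ)
  read y, top B: go to q_1, push ε → (q_1, xxyy, BZ)
  read x, top B: go to q_2, push ε → (q_2, xyy, Z)
  ε-move, top Z: go to q_2, push ABZ → (q_2, xyy, ABZ)
  read x, top A: go to q_2, push ε → (q_2, yy, BZ)
  read y, top B: go to q_2, push BB → (q_2, y, BBZ)
  read y, top B: go to q_2, push BB → (q_2, ε, BBBZ)
All input consumed; stack is BBBZ, not empty, and no further ε-move applies.

Reject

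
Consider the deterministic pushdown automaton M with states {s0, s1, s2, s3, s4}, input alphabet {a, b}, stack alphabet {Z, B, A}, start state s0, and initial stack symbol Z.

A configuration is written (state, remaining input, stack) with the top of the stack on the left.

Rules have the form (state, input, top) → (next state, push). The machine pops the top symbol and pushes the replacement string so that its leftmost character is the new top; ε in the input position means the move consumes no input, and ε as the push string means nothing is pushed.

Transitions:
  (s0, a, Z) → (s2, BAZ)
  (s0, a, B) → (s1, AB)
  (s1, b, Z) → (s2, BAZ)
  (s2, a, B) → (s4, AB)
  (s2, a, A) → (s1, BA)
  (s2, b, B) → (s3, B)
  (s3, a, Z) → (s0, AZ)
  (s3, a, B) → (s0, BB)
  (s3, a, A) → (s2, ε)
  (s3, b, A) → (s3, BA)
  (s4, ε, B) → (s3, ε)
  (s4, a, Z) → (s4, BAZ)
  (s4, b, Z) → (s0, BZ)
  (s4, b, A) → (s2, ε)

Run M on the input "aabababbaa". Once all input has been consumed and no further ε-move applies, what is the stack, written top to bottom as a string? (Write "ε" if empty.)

(s0, aabababbaa, Z)
  read a, top Z: go to s2, push BAZ → (s2, abababbaa, BAZ)
  read a, top B: go to s4, push AB → (s4, bababbaa, ABAZ)
  read b, top A: go to s2, push ε → (s2, ababbaa, BAZ)
  read a, top B: go to s4, push AB → (s4, babbaa, ABAZ)
  read b, top A: go to s2, push ε → (s2, abbaa, BAZ)
  read a, top B: go to s4, push AB → (s4, bbaa, ABAZ)
  read b, top A: go to s2, push ε → (s2, baa, BAZ)
  read b, top B: go to s3, push B → (s3, aa, BAZ)
  read a, top B: go to s0, push BB → (s0, a, BBAZ)
  read a, top B: go to s1, push AB → (s1, ε, ABBAZ)
All input consumed in state s1 with stack ABBAZ.

ABBAZ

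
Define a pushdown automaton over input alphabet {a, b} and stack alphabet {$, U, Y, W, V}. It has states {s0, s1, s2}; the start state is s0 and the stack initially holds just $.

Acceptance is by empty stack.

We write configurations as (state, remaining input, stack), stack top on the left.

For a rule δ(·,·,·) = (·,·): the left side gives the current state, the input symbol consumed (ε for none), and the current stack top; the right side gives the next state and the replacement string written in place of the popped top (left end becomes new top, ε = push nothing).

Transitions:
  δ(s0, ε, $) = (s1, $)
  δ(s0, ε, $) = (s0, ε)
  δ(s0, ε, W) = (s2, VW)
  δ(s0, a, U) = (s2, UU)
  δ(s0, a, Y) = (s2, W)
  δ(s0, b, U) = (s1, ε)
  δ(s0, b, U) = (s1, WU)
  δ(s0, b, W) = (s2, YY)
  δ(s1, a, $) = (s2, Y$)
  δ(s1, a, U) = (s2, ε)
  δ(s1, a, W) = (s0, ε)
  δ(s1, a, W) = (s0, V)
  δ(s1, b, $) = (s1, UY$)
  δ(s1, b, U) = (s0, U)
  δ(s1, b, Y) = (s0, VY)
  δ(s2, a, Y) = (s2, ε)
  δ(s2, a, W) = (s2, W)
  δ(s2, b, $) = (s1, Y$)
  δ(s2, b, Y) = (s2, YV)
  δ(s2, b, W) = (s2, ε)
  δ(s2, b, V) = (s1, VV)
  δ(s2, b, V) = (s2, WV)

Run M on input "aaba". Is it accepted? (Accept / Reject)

No computation consumes all input and empties the stack.

Reject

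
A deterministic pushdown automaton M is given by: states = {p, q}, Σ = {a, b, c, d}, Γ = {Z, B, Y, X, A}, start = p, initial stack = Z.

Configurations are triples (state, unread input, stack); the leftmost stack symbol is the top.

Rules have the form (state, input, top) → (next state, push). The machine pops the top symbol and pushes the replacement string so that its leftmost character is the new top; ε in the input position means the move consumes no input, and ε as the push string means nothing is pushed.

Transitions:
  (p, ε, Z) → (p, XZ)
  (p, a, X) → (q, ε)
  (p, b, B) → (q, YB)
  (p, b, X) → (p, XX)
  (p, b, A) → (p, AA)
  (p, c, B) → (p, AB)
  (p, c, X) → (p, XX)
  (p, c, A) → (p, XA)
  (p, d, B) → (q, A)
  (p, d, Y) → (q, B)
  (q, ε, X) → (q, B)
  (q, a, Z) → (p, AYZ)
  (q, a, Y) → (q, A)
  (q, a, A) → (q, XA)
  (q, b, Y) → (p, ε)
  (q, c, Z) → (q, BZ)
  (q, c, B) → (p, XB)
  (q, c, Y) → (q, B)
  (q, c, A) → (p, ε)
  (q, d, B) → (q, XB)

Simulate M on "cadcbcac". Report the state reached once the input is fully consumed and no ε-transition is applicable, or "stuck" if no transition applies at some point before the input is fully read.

(p, cadcbcac, Z)
  ε-move, top Z: go to p, push XZ → (p, cadcbcac, XZ)
  read c, top X: go to p, push XX → (p, adcbcac, XXZ)
  read a, top X: go to q, push ε → (q, dcbcac, XZ)
  ε-move, top X: go to q, push B → (q, dcbcac, BZ)
  read d, top B: go to q, push XB → (q, cbcac, XBZ)
  ε-move, top X: go to q, push B → (q, cbcac, BBZ)
  read c, top B: go to p, push XB → (p, bcac, XBBZ)
  read b, top X: go to p, push XX → (p, cac, XXBBZ)
  read c, top X: go to p, push XX → (p, ac, XXXBBZ)
  read a, top X: go to q, push ε → (q, c, XXBBZ)
  ε-move, top X: go to q, push B → (q, c, BXBBZ)
  read c, top B: go to p, push XB → (p, ε, XBXBBZ)
All input consumed; M is in state p.

p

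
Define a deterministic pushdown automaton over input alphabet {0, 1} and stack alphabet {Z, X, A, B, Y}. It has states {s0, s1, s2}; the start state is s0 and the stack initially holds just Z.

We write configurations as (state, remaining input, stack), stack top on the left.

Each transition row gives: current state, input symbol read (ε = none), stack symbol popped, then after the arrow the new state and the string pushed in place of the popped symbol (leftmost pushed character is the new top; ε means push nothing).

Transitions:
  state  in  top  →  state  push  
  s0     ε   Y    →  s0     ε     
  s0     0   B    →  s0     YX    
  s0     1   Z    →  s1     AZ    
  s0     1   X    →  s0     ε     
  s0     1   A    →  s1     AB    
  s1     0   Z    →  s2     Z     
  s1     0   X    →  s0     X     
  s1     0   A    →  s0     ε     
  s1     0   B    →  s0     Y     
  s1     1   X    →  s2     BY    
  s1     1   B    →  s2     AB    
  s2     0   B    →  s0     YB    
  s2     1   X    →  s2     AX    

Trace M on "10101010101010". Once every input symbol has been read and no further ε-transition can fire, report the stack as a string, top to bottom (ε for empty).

(s0, 10101010101010, Z)
  read 1, top Z: go to s1, push AZ → (s1, 0101010101010, AZ)
  read 0, top A: go to s0, push ε → (s0, 101010101010, Z)
  read 1, top Z: go to s1, push AZ → (s1, 01010101010, AZ)
  read 0, top A: go to s0, push ε → (s0, 1010101010, Z)
  read 1, top Z: go to s1, push AZ → (s1, 010101010, AZ)
  read 0, top A: go to s0, push ε → (s0, 10101010, Z)
  read 1, top Z: go to s1, push AZ → (s1, 0101010, AZ)
  read 0, top A: go to s0, push ε → (s0, 101010, Z)
  read 1, top Z: go to s1, push AZ → (s1, 01010, AZ)
  read 0, top A: go to s0, push ε → (s0, 1010, Z)
  read 1, top Z: go to s1, push AZ → (s1, 010, AZ)
  read 0, top A: go to s0, push ε → (s0, 10, Z)
  read 1, top Z: go to s1, push AZ → (s1, 0, AZ)
  read 0, top A: go to s0, push ε → (s0, ε, Z)
All input consumed in state s0 with stack Z.

Z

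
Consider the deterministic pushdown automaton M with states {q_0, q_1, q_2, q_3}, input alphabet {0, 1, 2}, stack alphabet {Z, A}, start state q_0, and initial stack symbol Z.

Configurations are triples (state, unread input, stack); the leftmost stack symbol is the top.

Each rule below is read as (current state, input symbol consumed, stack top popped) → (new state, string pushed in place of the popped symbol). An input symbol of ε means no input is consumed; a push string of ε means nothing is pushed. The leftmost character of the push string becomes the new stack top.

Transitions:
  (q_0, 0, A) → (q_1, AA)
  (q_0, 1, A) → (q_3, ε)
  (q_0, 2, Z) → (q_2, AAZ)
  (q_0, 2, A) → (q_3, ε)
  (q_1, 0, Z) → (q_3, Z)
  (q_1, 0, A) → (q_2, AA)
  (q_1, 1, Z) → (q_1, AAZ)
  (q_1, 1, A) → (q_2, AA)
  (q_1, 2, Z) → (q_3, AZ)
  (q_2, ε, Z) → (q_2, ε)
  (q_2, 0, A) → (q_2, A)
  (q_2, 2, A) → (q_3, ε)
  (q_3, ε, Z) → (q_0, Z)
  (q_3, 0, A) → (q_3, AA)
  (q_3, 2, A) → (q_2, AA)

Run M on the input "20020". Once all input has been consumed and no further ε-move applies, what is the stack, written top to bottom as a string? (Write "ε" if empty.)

(q_0, 20020, Z) ⊢ (q_2, 0020, AAZ) ⊢ (q_2, 020, AAZ) ⊢ (q_2, 20, AAZ) ⊢ (q_3, 0, AZ) ⊢ (q_3, ε, AAZ)
All input consumed in state q_3 with stack AAZ.

AAZ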